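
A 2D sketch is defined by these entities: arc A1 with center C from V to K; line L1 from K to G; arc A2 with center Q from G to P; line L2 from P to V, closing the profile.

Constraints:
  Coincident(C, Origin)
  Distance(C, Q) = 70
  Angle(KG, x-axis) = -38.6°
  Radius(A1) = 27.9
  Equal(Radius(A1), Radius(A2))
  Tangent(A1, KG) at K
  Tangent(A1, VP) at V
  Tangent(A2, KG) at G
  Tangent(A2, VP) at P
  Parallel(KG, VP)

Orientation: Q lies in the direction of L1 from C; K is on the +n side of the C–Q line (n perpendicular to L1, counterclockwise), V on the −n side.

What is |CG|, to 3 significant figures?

75.4

The slot axis is L1's direction at -38.6°, so u = (cos -38.6°, sin -38.6°) = (0.782, -0.624) and n = (−sin -38.6°, cos -38.6°) = (0.624, 0.782). C is at the origin and Q lies 70.0 along u from C, so Q = 70.0·u = (54.7, -43.7). Tangency of A1 to both parallel lines with radius 27.9 puts K and V at C ± 27.9·n: K = (17.4, 21.8), V = (-17.4, -21.8). Equal radii place G and P the same way about Q: G = Q + 27.9·n = (72.1, -21.9), P = Q − 27.9·n = (37.3, -65.5). Then |CG| = |G − C| = 75.4.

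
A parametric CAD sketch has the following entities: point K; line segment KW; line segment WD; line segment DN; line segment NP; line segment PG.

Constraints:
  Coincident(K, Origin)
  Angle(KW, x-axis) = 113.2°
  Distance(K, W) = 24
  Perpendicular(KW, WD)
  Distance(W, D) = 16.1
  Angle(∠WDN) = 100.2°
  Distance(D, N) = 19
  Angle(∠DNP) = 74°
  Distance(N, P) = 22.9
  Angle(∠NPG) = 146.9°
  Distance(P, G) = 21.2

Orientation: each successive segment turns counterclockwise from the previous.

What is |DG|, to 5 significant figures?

36.048

K is at the origin; KW runs at 113.2° with length 24.0, so W = (-9.4546, 22.059). KW is perpendicular to WD, so WD runs at -156.80°; with |WD| = 16.1, D = (-24.253, 15.717). ∠WDN = 100.2° gives DN at -77.000° from the x-axis; with |DN| = 19.0, N = (-19.979, -2.7962). ∠DNP = 74.0° gives NP at 29.000° from the x-axis; with |NP| = 22.9, P = (0.050177, 8.3059). ∠NPG = 146.9° gives PG at 62.100° from the x-axis; with |PG| = 21.2, G = (9.9703, 27.042). Then |DG| = |G − D| = 36.048.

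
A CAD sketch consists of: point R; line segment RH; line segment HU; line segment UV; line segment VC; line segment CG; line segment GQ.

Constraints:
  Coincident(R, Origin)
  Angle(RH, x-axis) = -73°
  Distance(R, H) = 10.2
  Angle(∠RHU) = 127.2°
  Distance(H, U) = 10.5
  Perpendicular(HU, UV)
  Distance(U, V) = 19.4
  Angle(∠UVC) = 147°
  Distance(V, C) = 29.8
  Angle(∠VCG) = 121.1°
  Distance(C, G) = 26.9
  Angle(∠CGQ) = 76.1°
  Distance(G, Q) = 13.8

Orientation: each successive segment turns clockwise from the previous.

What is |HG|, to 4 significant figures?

54.37

R is at the origin; RH runs at -73.0° with length 10.2, so H = (2.982, -9.754). ∠RHU = 127.2° gives HU at -125.8° from the x-axis; with |HU| = 10.5, U = (-3.160, -18.27). HU ⟂ UV, so UV runs at 144.2°; with |UV| = 19.4, V = (-18.89, -6.922). ∠UVC = 147.0° gives VC at 111.2° from the x-axis; with |VC| = 29.8, C = (-29.67, 20.86). ∠VCG = 121.1° gives CG at 52.30° from the x-axis; with |CG| = 26.9, G = (-13.22, 42.14). Then |HG| = |G − H| = 54.37.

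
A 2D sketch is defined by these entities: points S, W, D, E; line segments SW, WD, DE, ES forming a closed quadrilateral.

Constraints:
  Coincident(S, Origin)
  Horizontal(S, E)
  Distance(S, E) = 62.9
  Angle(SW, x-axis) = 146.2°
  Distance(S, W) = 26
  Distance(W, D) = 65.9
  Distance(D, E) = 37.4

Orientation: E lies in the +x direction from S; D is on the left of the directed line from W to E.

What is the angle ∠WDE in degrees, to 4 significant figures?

109.0°

S is at the origin; S and E share the same y with |SE| = 62.9 and E in +x, so E = (62.9, 0). SW runs at 146.2° with |SW| = 26.0, so W = (-21.61, 14.46). D is determined by |WD| = 65.9 and |DE| = 37.4 together: it lies at the intersection of circle(W, 65.9) and circle(E, 37.4). With |WE| = 85.73, the foot of the radical line on WE is 60.04 from W and the perpendicular offset is √(65.9² − 60.04²) = 27.17. Taking the left-of-WE solution: D = (42.15, 31.12).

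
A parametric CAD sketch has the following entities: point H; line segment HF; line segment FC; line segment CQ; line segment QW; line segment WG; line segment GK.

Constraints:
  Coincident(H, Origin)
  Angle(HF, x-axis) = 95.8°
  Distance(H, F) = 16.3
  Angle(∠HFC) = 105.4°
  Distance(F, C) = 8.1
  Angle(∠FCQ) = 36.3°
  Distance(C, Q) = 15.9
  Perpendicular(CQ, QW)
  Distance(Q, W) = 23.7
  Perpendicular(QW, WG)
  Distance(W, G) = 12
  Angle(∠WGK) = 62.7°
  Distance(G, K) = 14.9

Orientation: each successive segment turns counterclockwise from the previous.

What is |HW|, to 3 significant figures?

29.2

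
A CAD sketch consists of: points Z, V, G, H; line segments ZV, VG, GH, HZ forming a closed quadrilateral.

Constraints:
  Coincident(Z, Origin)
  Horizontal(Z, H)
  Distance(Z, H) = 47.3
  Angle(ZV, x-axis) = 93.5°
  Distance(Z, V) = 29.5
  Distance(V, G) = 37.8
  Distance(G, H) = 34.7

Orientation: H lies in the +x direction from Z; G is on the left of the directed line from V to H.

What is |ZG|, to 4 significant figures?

48.56

Z is at the origin; Z and H share the same y with |ZH| = 47.3 and H in +x, so H = (47.3, 0). ZV runs at 93.5° with |ZV| = 29.5, so V = (-1.801, 29.44). G is determined by |VG| = 37.8 and |GH| = 34.7 together: it lies at the intersection of circle(V, 37.8) and circle(H, 34.7). With |VH| = 57.25, the foot of the radical line on VH is 30.59 from V and the perpendicular offset is √(37.8² − 30.59²) = 22.21. Taking the left-of-VH solution: G = (35.85, 32.76).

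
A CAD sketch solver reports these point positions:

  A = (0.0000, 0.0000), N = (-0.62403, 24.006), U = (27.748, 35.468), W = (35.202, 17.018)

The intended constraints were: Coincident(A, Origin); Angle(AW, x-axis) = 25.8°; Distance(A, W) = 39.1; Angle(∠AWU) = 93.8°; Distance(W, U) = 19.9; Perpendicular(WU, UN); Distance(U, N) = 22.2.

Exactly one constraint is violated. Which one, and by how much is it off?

Distance(U, N) = 22.2 — off by 8.40.

A = (0.00, 0.00) ✓; AW at 25.80° ✓; |AW| = 39.10 ✓; ∠AWU = 93.80° ✓; |WU| = 19.90 ✓; ∠(WU, UN) = 90.00° ✓; |UN| = 30.60 ✗.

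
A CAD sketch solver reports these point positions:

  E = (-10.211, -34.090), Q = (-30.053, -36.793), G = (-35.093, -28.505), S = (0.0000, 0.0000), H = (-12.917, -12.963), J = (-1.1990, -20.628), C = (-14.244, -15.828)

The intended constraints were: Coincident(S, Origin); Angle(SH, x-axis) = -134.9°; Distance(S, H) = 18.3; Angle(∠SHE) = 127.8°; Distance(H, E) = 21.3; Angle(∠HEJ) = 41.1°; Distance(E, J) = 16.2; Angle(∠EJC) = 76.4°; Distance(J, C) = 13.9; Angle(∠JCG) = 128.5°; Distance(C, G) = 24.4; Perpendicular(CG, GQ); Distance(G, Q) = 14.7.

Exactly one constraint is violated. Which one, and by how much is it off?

Distance(G, Q) = 14.7 — off by 5.00.

S = (0.00, 0.00) ✓; SH at -134.9° ✓; |SH| = 18.30 ✓; ∠SHE = 127.8° ✓; |HE| = 21.30 ✓; ∠HEJ = 41.10° ✓; |EJ| = 16.20 ✓; ∠EJC = 76.40° ✓; |JC| = 13.90 ✓; ∠JCG = 128.5° ✓; |CG| = 24.40 ✓; ∠(CG, GQ) = 90.00° ✓; |GQ| = 9.700 ✗.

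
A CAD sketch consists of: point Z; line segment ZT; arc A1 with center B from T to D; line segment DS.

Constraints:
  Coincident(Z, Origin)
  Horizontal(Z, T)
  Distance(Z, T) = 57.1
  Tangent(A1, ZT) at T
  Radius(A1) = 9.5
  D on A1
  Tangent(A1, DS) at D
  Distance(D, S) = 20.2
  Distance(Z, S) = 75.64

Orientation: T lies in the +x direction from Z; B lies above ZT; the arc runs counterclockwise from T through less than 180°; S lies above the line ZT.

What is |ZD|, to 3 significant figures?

66.8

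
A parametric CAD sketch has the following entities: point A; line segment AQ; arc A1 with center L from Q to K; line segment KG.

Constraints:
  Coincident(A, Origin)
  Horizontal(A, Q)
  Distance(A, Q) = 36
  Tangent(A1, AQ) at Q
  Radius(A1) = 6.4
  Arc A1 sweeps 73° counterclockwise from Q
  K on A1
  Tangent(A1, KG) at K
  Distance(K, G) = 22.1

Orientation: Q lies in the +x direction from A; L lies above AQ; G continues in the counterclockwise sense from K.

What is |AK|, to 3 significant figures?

42.4

A is at the origin; A and Q share the same y with |AQ| = 36.0 and Q on the +x side, so Q = (36.0, 0.00). The tangent condition forces LQ to be normal to AQ, so L = Q + (0, 6.4) = (36.0, 6.40). On A1, Q sits at bearing -90° from L; a 73° counterclockwise sweep puts K at bearing -17°, so K = L + 6.4·(cos -17°, sin -17°) = (42.1, 4.53). Then |AK| = |K − A| = 42.4.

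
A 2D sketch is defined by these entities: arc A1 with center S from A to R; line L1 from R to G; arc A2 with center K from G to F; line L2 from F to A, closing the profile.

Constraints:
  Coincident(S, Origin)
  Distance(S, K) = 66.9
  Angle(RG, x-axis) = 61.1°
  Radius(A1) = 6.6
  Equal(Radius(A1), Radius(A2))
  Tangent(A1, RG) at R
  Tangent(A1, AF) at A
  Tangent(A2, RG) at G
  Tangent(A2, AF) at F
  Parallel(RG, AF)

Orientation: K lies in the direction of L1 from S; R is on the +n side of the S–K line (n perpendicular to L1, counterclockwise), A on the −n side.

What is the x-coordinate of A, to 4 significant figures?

5.778

The slot axis is L1's direction at 61.1°, so u = (cos 61.1°, sin 61.1°) = (0.4833, 0.8755) and n = (−sin 61.1°, cos 61.1°) = (-0.8755, 0.4833). S is at the origin and K lies 66.9 along u from S, so K = 66.9·u = (32.33, 58.57). Tangency of A1 to both parallel lines with radius 6.6 puts R and A at S ± 6.6·n: R = (-5.778, 3.190), A = (5.778, -3.190). So A.x = 5.778.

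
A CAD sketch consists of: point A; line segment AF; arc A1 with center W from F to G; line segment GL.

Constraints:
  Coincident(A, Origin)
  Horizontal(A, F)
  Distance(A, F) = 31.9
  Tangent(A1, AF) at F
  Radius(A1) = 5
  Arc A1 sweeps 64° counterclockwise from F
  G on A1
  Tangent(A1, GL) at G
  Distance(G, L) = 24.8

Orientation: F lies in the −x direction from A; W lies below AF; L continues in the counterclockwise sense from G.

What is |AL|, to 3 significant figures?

53.5

A is at the origin; A and F share the same y with |AF| = 31.9 and F on the −x side, so F = (-31.9, 0.00). Tangency of A1 to AF means the radius WF is perpendicular to AF, so W = F + (0, -5) = (-31.9, -5.00). On A1, F sits at bearing 90° from W; a 64° counterclockwise sweep puts G at bearing 154°, so G = W + 5.0·(cos 154°, sin 154°) = (-36.4, -2.81). The tangent condition forces WG to be normal to GL, so GL runs along (−sin 154°, cos 154°); with |GL| = 24.8, L = (-47.3, -25.1). Then |AL| = |L − A| = 53.5.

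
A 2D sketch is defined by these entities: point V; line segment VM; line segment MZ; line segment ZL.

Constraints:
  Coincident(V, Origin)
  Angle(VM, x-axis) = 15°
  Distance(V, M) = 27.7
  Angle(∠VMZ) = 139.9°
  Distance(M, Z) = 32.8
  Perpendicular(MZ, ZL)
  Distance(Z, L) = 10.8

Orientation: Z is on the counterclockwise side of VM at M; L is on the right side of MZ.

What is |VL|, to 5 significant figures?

61.116

∠VMZ = 139.9°, so MZ runs at 15.0° + (180° − 139.9°) = 55.100° from the x-axis; with |MZ| = 32.8, Z = M + 32.8·(cos 55.100°, sin 55.100°) = (45.523, 34.070). MZ ⟂ ZL; with |ZL| = 10.8 on the right of MZ, L = Z + 10.8·(0.82015, -0.57215) = (54.380, 27.891). Then |VL| = |L − V| = 61.116.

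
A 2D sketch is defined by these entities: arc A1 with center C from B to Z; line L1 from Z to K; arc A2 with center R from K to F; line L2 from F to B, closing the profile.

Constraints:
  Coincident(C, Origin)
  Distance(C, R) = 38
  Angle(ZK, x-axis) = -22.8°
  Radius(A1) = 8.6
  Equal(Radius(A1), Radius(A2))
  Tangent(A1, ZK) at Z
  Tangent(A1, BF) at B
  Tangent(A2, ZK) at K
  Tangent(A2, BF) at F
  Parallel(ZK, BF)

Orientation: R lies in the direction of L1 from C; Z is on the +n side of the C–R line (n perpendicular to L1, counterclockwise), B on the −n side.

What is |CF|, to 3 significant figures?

39.0

Tangency of A1 to both parallel lines with radius 8.6 puts Z and B at C ± 8.6·n: Z = (3.33, 7.93), B = (-3.33, -7.93). Equal radii place K and F the same way about R: K = R + 8.6·n = (38.4, -6.80), F = R − 8.6·n = (31.7, -22.7). Then |CF| = |F − C| = 39.0.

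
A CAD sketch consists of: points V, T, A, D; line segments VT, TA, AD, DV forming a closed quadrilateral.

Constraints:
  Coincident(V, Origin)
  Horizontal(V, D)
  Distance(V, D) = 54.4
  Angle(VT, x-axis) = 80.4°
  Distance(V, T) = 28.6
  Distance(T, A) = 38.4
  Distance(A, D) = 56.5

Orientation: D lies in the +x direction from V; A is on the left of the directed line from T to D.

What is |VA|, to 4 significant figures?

62.93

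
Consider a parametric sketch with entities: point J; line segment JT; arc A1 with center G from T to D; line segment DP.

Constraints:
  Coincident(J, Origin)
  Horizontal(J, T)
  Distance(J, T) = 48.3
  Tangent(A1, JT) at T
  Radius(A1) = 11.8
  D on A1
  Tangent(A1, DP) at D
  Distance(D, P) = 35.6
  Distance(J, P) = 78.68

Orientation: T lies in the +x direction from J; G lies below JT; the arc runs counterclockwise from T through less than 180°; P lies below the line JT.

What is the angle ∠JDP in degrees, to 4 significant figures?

159.5°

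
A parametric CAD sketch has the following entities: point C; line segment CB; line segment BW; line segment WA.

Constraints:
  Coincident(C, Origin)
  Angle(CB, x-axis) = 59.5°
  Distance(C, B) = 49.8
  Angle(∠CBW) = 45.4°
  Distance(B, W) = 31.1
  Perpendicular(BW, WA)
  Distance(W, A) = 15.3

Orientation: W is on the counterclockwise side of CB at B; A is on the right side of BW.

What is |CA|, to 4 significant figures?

50.91

∠CBW = 45.4°, so BW runs at 59.5° + (180° − 45.4°) = 194.1° from the x-axis; with |BW| = 31.1, W = B + 31.1·(cos 194.1°, sin 194.1°) = (-4.888, 35.33). BW is perpendicular to WA; with |WA| = 15.3 on the right of BW, A = W + 15.3·(-0.2436, 0.9699) = (-8.615, 50.17). Then |CA| = |A − C| = 50.91.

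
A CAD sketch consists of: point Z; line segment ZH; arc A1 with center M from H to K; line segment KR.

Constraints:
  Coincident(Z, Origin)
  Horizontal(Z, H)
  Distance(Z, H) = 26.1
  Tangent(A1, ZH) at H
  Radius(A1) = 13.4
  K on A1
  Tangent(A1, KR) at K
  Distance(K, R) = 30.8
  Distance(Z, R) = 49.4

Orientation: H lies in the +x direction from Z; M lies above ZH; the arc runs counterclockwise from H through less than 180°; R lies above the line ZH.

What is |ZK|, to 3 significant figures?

42.6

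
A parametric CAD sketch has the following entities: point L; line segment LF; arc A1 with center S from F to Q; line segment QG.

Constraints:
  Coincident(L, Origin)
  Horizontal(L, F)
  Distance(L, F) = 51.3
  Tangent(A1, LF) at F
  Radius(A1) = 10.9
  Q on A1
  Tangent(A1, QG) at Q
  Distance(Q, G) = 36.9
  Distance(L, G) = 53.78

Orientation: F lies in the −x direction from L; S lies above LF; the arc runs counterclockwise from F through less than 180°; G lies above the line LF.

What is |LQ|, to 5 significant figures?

41.563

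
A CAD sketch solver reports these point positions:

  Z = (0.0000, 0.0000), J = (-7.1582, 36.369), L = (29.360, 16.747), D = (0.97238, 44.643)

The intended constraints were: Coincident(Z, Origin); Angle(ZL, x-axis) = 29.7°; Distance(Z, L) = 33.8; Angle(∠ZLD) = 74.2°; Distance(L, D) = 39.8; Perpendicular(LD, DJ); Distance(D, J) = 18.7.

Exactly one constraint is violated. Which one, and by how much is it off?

Distance(D, J) = 18.7 — off by 7.10.

Z = (0.00, 0.00) ✓; ZL at 29.70° ✓; |ZL| = 33.80 ✓; ∠ZLD = 74.20° ✓; |LD| = 39.80 ✓; ∠(LD, DJ) = 90.00° ✓; |DJ| = 11.60 ✗.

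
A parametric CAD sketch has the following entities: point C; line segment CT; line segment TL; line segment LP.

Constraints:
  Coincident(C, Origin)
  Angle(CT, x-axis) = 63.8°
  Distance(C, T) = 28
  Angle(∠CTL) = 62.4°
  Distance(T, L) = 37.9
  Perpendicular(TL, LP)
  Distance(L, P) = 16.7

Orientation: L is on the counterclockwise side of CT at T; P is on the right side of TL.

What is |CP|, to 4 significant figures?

48.42

C is at the origin; CT runs at 63.8° with length 28.0, so T = 28.0·(cos 63.8°, sin 63.8°) = (12.36, 25.12). ∠CTL = 62.4°, so TL runs at 63.8° + (180° − 62.4°) = 181.4° from the x-axis; with |TL| = 37.9, L = T + 37.9·(cos 181.4°, sin 181.4°) = (-25.53, 24.20). TL is perpendicular to LP; with |LP| = 16.7 on the right of TL, P = L + 16.7·(-0.02443, 0.9997) = (-25.93, 40.89). Then |CP| = |P − C| = 48.42.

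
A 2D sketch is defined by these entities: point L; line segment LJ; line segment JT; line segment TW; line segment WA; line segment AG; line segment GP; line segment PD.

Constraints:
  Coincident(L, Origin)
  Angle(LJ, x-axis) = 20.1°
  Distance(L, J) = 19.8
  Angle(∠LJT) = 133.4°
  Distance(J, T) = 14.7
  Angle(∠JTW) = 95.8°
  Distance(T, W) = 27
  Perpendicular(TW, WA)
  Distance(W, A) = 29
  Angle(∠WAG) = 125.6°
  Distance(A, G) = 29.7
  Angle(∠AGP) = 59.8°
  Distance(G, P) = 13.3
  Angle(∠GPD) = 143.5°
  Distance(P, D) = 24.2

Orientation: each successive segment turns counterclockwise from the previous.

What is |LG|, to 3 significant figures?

18.8

L is at the origin; LJ runs at 20.1° with length 19.8, so J = (18.6, 6.80). ∠LJT = 133.4° gives JT at 66.7° from the x-axis; with |JT| = 14.7, T = (24.4, 20.3). ∠JTW = 95.8° gives TW at 151° from the x-axis; with |TW| = 27.0, W = (0.817, 33.4). The perpendicularity gives WA at right angles to TW, so WA runs at -119°; with |WA| = 29.0, A = (-13.3, 8.10). ∠WAG = 125.6° gives AG at -64.7° from the x-axis; with |AG| = 29.7, G = (-0.594, -18.8). Then |LG| = |G − L| = 18.8.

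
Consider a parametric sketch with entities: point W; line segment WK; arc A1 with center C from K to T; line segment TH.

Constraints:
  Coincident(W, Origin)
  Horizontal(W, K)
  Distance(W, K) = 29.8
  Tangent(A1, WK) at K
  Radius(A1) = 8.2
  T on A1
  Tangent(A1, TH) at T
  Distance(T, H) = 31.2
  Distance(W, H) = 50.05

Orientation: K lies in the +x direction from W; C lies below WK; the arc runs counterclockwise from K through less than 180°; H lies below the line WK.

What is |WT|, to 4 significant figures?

24.11

W is at the origin; W and K share the same y with |WK| = 29.8 and K on the +x side, so K = (29.80, 0.000). The tangent condition forces CK to be normal to WK, so C = K + (0, -8.2) = (29.80, -8.200). Since CT ⟂ TH (tangency), |CH| = √(8.2² + 31.2²) = 32.26 regardless of where T sits on A1. So H lies on both circle(W, 50.05) and circle(C, 32.26); the below-WK intersection is H = (29.46, -40.46). T is the foot of the tangent from H: T = (21.85, -10.20).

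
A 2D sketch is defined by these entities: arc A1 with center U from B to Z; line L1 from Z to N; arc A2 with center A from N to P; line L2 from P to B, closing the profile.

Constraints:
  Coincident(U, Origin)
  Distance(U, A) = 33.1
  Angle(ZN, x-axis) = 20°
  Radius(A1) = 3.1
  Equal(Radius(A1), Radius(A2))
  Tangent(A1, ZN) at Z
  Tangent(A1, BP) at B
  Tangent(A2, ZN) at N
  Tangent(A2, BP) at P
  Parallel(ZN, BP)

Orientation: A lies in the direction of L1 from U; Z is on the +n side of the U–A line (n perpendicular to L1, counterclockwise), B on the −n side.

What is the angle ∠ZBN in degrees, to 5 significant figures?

79.391°

The slot axis is L1's direction at 20.0°, so u = (cos 20.0°, sin 20.0°) = (0.93969, 0.34202) and n = (−sin 20.0°, cos 20.0°) = (-0.34202, 0.93969). U is at the origin and A lies 33.1 along u from U, so A = 33.1·u = (31.104, 11.321). Tangency of A1 to both parallel lines with radius 3.1 puts Z and B at U ± 3.1·n: Z = (-1.0603, 2.9130), B = (1.0603, -2.9130). Equal radii place N and P the same way about A: N = A + 3.1·n = (30.044, 14.234), P = A − 3.1·n = (32.164, 8.4078). Then cos ∠ZBN = BZ·BN / (|BZ||BN|), giving 79.391°.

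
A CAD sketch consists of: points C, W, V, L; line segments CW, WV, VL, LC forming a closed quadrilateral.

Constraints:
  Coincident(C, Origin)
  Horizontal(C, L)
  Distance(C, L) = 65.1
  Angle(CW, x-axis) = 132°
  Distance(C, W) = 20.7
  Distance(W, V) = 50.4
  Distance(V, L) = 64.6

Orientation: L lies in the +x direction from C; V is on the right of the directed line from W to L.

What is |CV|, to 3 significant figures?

31.1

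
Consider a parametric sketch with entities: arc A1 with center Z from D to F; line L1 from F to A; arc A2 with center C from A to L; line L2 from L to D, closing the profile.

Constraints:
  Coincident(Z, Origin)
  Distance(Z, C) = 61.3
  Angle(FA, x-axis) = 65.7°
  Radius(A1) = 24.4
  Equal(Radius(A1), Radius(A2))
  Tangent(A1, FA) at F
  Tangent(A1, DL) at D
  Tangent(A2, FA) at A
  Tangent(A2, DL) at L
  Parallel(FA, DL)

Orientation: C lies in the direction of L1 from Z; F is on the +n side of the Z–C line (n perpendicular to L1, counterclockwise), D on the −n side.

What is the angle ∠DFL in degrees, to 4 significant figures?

51.48°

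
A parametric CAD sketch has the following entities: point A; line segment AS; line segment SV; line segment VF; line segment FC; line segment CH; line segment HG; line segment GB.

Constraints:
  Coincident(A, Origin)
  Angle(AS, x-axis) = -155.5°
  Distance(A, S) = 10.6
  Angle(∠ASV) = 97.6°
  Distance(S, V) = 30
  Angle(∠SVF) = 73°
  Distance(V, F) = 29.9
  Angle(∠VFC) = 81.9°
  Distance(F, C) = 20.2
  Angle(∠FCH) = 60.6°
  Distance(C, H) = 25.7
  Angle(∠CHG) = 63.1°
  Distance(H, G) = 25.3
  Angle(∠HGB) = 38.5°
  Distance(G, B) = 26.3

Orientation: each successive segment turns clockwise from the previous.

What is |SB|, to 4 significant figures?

14.83

A is at the origin; AS runs at -155.5° with length 10.6, so S = (-9.646, -4.396). ∠ASV = 97.6° gives SV at 122.1° from the x-axis; with |SV| = 30.0, V = (-25.59, 21.02). ∠SVF = 73.0° gives VF at 15.10° from the x-axis; with |VF| = 29.9, F = (3.280, 28.81). ∠VFC = 81.9° gives FC at -83.00° from the x-axis; with |FC| = 20.2, C = (5.742, 8.758). ∠FCH = 60.6° gives CH at 157.6° from the x-axis; with |CH| = 25.7, H = (-18.02, 18.55). ∠CHG = 63.1° gives HG at 40.70° from the x-axis; with |HG| = 25.3, G = (1.162, 35.05). ∠HGB = 38.5° gives GB at -100.8° from the x-axis; with |GB| = 26.3, B = (-3.766, 9.215). Then |SB| = |B − S| = 14.83.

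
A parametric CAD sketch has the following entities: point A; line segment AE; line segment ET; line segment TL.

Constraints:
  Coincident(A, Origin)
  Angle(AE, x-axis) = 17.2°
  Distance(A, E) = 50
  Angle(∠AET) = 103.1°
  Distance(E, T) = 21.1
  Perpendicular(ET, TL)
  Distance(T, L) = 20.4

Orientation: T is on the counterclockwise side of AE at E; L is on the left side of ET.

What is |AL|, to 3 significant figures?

43.0

∠AET = 103.1°, so ET runs at 17.2° + (180° − 103.1°) = 94.1° from the x-axis; with |ET| = 21.1, T = E + 21.1·(cos 94.1°, sin 94.1°) = (46.3, 35.8). ET is perpendicular to TL; with |TL| = 20.4 on the left of ET, L = T + 20.4·(-0.997, -0.0715) = (25.9, 34.4). Then |AL| = |L − A| = 43.0.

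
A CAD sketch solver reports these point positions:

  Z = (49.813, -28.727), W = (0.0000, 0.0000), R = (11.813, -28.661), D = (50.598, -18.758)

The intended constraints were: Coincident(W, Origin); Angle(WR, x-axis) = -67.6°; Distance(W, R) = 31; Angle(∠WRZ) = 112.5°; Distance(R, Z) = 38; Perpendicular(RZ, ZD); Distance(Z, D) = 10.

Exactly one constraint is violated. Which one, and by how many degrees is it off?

Perpendicular(RZ, ZD) — off by 4.40°.

W = (0.00, 0.00) ✓; WR at -67.60° ✓; |WR| = 31.00 ✓; ∠WRZ = 112.5° ✓; |RZ| = 38.00 ✓; ∠(RZ, ZD) = 85.60° ✗; |ZD| = 10.00 ✓.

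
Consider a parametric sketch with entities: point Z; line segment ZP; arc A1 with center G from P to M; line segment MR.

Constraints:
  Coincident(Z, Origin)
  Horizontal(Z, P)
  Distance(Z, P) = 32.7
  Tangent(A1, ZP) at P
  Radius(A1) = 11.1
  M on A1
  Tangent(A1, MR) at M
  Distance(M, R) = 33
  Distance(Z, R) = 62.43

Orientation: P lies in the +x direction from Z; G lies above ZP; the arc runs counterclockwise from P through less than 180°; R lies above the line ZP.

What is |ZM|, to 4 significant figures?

45.13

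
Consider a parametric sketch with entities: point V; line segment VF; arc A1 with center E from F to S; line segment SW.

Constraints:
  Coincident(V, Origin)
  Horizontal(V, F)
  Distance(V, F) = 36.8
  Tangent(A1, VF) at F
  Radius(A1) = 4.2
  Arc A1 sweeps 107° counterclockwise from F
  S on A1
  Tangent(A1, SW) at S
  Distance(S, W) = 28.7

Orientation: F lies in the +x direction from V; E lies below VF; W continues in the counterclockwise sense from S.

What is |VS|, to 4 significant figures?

33.23

A1 meets VF tangentially, so EF is at right angles to VF, so E = F + (0, -4.2) = (36.80, -4.200). On A1, F sits at bearing 90° from E; a 107° counterclockwise sweep puts S at bearing 197°, so S = E + 4.2·(cos 197°, sin 197°) = (32.78, -5.428). Then |VS| = |S − V| = 33.23.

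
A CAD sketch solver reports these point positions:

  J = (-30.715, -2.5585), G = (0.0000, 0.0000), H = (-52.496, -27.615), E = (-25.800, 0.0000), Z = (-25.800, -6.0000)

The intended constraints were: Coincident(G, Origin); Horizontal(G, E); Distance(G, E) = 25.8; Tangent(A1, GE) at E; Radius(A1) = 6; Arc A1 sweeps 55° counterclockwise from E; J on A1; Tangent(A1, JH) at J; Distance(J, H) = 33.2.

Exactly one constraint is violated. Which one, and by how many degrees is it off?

Tangent(A1, JH) at J — off by 6.00°.

G = (0.00, 0.00) ✓; G.y = 0.00, E.y = 0.00 ✓; |GE| = 25.80 ✓; ∠(ZE, EG) = 90.00° ✓; |ZE| = 6.000 ✓; bearing(Z→J) − bearing(Z→E) = 55.00° ✓; |ZJ| = 6.000 ✓; ∠(ZJ, JH) = 96.00° ✗; |JH| = 33.20 ✓.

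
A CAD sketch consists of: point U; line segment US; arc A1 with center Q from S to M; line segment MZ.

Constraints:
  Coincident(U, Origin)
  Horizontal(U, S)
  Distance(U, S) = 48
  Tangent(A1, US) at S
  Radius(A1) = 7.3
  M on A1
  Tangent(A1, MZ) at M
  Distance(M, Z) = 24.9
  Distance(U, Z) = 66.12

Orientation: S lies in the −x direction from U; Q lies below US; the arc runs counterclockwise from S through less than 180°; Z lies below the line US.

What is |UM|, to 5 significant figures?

55.611

U is at the origin; U and S share the same y with |US| = 48.0 and S on the −x side, so S = (-48.000, 0.0000). Since A1 is tangent to US there, QS ⟂ US, so Q = S + (0, -7.3) = (-48.000, -7.3000). Since QM ⟂ MZ (tangency), |QZ| = √(7.3² + 24.9²) = 25.948 regardless of where M sits on A1. So Z lies on both circle(U, 66.12) and circle(Q, 25.948); the below-US intersection is Z = (-58.353, -31.093). M is the foot of the tangent from Z: M = (-55.243, -6.3882).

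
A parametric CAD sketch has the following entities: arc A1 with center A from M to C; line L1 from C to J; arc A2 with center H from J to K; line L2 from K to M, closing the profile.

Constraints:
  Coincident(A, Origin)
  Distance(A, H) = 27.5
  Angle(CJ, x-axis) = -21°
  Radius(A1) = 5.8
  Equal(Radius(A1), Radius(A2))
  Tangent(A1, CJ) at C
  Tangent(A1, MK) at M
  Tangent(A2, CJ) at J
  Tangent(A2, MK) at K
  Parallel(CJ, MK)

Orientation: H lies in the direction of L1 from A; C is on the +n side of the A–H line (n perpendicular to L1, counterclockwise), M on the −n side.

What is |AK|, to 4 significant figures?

28.10

The slot axis is L1's direction at -21.0°, so u = (cos -21.0°, sin -21.0°) = (0.9336, -0.3584) and n = (−sin -21.0°, cos -21.0°) = (0.3584, 0.9336). A is at the origin and H lies 27.5 along u from A, so H = 27.5·u = (25.67, -9.855). Tangency of A1 to both parallel lines with radius 5.8 puts C and M at A ± 5.8·n: C = (2.079, 5.415), M = (-2.079, -5.415). Equal radii place J and K the same way about H: J = H + 5.8·n = (27.75, -4.440), K = H − 5.8·n = (23.59, -15.27). Then |AK| = |K − A| = 28.10.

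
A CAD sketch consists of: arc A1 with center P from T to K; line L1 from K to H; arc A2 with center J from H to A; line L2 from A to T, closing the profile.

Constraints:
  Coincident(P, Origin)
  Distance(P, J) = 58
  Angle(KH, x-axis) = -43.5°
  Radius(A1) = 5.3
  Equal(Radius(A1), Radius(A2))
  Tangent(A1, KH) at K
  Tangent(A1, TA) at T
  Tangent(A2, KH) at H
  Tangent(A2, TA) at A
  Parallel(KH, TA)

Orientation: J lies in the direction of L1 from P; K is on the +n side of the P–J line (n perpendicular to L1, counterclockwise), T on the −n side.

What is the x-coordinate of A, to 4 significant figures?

38.42

The slot axis is L1's direction at -43.5°, so u = (cos -43.5°, sin -43.5°) = (0.7254, -0.6884) and n = (−sin -43.5°, cos -43.5°) = (0.6884, 0.7254). P is at the origin and J lies 58.0 along u from P, so J = 58.0·u = (42.07, -39.92). Tangency of A1 to both parallel lines with radius 5.3 puts K and T at P ± 5.3·n: K = (3.648, 3.844), T = (-3.648, -3.844). Equal radii place H and A the same way about J: H = J + 5.3·n = (45.72, -36.08), A = J − 5.3·n = (38.42, -43.77). So A.x = 38.42.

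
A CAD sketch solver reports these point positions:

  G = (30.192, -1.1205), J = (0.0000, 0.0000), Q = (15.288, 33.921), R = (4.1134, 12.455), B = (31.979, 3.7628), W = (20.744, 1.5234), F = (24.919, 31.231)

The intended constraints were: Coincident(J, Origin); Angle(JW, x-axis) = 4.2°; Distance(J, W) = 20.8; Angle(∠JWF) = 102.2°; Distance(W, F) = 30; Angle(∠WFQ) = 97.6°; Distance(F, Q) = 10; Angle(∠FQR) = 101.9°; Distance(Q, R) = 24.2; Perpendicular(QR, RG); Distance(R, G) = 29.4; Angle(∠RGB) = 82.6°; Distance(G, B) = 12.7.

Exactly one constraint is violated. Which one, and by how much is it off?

Distance(G, B) = 12.7 — off by 7.50.

J = (0.00, 0.00) ✓; JW at 4.200° ✓; |JW| = 20.80 ✓; ∠JWF = 102.2° ✓; |WF| = 30.00 ✓; ∠WFQ = 97.61° ✓; |FQ| = 10.00 ✓; ∠FQR = 101.9° ✓; |QR| = 24.20 ✓; ∠(QR, RG) = 90.00° ✓; |RG| = 29.40 ✓; ∠RGB = 82.60° ✓; |GB| = 5.200 ✗.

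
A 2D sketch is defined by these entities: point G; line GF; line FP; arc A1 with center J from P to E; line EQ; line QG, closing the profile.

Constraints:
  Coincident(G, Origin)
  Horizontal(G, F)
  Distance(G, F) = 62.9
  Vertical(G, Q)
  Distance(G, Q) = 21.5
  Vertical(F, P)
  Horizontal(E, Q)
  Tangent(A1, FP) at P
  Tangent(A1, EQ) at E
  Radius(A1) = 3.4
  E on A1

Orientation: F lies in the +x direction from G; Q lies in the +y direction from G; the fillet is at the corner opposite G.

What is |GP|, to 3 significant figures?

65.5

The virtual corner opposite G is at (62.9, 21.5). Tangency of A1 to FP means the radius JP is perpendicular to FP and since A1 is tangent to EQ there, JE ⟂ EQ, with radius 3.4, so the center J sits 3.4 in from both sides at J = (59.5, 18.1). That places the tangent points at P = (62.9, 18.1) on FP and E = (59.5, 21.5) on EQ. Then |GP| = |P − G| = 65.5.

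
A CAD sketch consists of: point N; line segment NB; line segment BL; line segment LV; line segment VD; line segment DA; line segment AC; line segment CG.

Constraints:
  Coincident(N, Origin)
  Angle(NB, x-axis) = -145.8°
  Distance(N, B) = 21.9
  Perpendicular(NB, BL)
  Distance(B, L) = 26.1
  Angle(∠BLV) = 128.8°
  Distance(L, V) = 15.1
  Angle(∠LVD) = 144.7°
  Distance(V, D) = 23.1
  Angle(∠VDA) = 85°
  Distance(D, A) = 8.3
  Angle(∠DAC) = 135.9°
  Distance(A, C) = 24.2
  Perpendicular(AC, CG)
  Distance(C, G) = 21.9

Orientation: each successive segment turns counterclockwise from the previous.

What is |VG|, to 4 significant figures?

12.74

N is at the origin; NB runs at -145.8° with length 21.9, so B = (-18.11, -12.31). NB is perpendicular to BL, so BL runs at -55.80°; with |BL| = 26.1, L = (-3.443, -33.90). ∠BLV = 128.8° gives LV at -4.600° from the x-axis; with |LV| = 15.1, V = (11.61, -35.11). ∠LVD = 144.7° gives VD at 30.70° from the x-axis; with |VD| = 23.1, D = (31.47, -23.31). ∠VDA = 85.0° gives DA at 125.7° from the x-axis; with |DA| = 8.3, A = (26.63, -16.57). ∠DAC = 135.9° gives AC at 169.8° from the x-axis; with |AC| = 24.2, C = (2.810, -12.29). The perpendicularity gives CG at right angles to AC, so CG runs at -100.2°; with |CG| = 21.9, G = (-1.068, -33.84). Then |VG| = |G − V| = 12.74.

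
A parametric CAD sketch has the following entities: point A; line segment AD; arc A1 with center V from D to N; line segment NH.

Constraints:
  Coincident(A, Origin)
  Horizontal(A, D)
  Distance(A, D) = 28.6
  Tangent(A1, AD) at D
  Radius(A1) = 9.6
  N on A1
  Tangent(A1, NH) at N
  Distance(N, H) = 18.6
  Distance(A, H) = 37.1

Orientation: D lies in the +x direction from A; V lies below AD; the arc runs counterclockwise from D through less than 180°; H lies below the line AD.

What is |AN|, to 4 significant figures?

22.22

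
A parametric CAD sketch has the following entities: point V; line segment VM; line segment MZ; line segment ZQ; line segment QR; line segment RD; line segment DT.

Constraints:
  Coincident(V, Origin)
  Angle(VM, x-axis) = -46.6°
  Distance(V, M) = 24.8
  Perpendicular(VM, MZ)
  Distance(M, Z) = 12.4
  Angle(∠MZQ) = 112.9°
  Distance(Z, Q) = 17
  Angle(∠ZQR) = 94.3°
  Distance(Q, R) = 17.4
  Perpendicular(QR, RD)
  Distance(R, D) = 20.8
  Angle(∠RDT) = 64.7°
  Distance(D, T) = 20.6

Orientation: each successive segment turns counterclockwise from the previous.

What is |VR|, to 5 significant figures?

3.7328

V is at the origin; VM runs at -46.6° with length 24.8, so M = (17.040, -18.019). VM ⟂ MZ, so MZ runs at 43.400°; with |MZ| = 12.4, Z = (26.049, -9.4992). ∠MZQ = 112.9° gives ZQ at 110.50° from the x-axis; with |ZQ| = 17.0, Q = (20.096, 6.4243). ∠ZQR = 94.3° gives QR at -163.80° from the x-axis; with |QR| = 17.4, R = (3.3867, 1.5698). Then |VR| = |R − V| = 3.7328.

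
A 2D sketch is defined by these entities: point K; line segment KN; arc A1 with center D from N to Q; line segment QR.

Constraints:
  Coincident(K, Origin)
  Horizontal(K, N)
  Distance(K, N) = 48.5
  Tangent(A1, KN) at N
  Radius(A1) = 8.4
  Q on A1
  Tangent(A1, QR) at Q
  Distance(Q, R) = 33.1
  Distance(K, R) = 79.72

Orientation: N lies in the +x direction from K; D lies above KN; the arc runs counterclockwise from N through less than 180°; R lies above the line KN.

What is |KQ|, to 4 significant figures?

55.82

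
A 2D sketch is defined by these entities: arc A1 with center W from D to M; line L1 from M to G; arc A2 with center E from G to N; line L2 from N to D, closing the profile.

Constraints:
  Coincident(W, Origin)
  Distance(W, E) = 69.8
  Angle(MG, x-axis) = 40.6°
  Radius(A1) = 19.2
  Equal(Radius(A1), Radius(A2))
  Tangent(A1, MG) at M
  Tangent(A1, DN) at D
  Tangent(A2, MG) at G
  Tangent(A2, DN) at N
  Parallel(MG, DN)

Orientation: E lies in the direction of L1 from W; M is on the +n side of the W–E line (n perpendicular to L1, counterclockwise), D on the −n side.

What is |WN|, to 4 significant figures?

72.39

The slot axis is L1's direction at 40.6°, so u = (cos 40.6°, sin 40.6°) = (0.7593, 0.6508) and n = (−sin 40.6°, cos 40.6°) = (-0.6508, 0.7593). W is at the origin and E lies 69.8 along u from W, so E = 69.8·u = (53.00, 45.42). Tangency of A1 to both parallel lines with radius 19.2 puts M and D at W ± 19.2·n: M = (-12.49, 14.58), D = (12.49, -14.58). Equal radii place G and N the same way about E: G = E + 19.2·n = (40.50, 60.00), N = E − 19.2·n = (65.49, 30.85). Then |WN| = |N − W| = 72.39.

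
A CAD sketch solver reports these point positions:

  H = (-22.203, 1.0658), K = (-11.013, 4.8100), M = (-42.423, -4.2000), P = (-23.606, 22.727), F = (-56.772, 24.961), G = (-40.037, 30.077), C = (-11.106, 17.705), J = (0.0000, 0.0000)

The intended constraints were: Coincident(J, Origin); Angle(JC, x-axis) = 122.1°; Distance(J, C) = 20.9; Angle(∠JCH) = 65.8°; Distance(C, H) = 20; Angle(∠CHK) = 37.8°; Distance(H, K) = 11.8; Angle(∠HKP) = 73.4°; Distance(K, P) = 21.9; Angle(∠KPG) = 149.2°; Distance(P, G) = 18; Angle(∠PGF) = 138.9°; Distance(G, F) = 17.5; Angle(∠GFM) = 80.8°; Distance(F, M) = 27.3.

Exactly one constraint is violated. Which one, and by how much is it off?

Distance(F, M) = 27.3 — off by 5.20.

J = (0.00, 0.00) ✓; JC at 122.1° ✓; |JC| = 20.90 ✓; ∠JCH = 65.80° ✓; |CH| = 20.00 ✓; ∠CHK = 37.80° ✓; |HK| = 11.80 ✓; ∠HKP = 73.40° ✓; |KP| = 21.90 ✓; ∠KPG = 149.2° ✓; |PG| = 18.00 ✓; ∠PGF = 138.9° ✓; |GF| = 17.50 ✓; ∠GFM = 80.80° ✓; |FM| = 32.50 ✗.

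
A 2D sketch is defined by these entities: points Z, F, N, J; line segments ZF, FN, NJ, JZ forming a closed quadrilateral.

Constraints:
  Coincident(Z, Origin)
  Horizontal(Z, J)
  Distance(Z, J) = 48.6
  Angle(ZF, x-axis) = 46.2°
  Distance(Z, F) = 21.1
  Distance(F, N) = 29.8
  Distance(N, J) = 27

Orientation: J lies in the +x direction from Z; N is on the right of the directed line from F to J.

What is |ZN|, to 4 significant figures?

27.90

Checks: |FN| = 29.80 ✓; |NJ| = 27.00 ✓.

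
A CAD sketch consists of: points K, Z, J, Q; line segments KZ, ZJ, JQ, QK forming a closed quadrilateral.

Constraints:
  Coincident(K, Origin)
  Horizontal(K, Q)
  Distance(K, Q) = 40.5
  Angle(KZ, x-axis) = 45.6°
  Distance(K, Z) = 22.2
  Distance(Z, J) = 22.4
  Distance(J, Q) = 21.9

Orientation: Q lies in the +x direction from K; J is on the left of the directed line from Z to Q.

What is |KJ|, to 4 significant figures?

43.02

K is at the origin; KQ is horizontal with |KQ| = 40.5 and Q in +x, so Q = (40.5, 0). KZ runs at 45.6° with |KZ| = 22.2, so Z = (15.53, 15.86). J is determined by |ZJ| = 22.4 and |JQ| = 21.9 together: it lies at the intersection of circle(Z, 22.4) and circle(Q, 21.9). With |ZQ| = 29.58, the foot of the radical line on ZQ is 15.16 from Z and the perpendicular offset is √(22.4² − 15.16²) = 16.49. Taking the left-of-ZQ solution: J = (37.17, 21.65).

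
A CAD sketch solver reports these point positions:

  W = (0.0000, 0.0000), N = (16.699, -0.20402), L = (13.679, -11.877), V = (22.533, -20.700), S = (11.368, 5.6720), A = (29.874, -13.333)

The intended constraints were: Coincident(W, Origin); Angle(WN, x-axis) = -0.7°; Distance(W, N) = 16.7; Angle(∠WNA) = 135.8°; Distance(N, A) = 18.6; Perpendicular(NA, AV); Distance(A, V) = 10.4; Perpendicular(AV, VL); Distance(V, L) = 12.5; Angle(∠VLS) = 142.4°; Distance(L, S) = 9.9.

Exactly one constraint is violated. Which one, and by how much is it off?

Distance(L, S) = 9.9 — off by 7.80.

W = (0.00, 0.00) ✓; WN at -0.7000° ✓; |WN| = 16.70 ✓; ∠WNA = 135.8° ✓; |NA| = 18.60 ✓; ∠(NA, AV) = 90.00° ✓; |AV| = 10.40 ✓; ∠(AV, VL) = 90.00° ✓; |VL| = 12.50 ✓; ∠VLS = 142.4° ✓; |LS| = 17.70 ✗.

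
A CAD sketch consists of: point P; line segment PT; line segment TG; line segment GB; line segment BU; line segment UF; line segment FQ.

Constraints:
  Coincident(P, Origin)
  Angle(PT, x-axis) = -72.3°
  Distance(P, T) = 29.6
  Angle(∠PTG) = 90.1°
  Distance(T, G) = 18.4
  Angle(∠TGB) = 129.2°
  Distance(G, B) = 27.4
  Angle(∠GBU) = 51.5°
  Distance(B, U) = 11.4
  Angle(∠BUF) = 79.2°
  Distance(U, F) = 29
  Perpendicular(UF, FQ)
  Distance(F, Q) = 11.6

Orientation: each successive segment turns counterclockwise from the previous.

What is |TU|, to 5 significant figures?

32.376

P is at the origin; PT runs at -72.3° with length 29.6, so T = (8.9994, -28.199). ∠PTG = 90.1° gives TG at 17.600° from the x-axis; with |TG| = 18.4, G = (26.538, -22.635). ∠TGB = 129.2° gives GB at 68.400° from the x-axis; with |GB| = 27.4, B = (36.625, 2.8407). ∠GBU = 51.5° gives BU at -163.10° from the x-axis; with |BU| = 11.4, U = (25.717, -0.47330). Then |TU| = |U − T| = 32.376.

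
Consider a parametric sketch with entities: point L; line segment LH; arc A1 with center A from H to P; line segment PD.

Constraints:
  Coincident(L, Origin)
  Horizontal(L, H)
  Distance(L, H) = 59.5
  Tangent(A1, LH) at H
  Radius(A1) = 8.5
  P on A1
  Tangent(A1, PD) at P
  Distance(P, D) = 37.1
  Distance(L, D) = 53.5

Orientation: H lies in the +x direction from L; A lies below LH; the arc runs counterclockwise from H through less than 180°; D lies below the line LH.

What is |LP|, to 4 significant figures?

51.98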